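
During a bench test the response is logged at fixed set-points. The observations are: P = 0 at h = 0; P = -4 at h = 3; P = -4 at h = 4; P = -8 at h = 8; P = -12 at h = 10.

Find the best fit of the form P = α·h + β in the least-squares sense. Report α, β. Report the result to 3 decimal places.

α = -1.125, β = 0.025

Entries of XᵀX: Σh·h = 189, Σh = 25, Σ1 = 5.
Right-hand side: Σh·P = -212, ΣP = -28.
det = 189·5 − 25² = 320.
α = ((-212)·5 − 25·(-28))/320 = -9/8; β = (189·(-28) − 25·(-212))/320 = 1/40.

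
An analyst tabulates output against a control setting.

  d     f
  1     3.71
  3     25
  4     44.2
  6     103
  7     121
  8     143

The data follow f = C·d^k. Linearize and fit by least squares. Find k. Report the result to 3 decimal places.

Linearized form: ln f = k·ln d + ln C. From the 6 transformed points,
Σln d = 8.3020, Σ(ln d)² = 14.4498, Σln f = 22.7120, Σln d·ln f = 36.7450.
Normal system: [[14.4498, 8.3020]; [8.3020, 6]]·[k, ln C]ᵀ = [36.7450, 22.7120]ᵀ.
Δ = 14.4498·6 − (8.3020)² = 17.7753; k = (36.7450·6 − 8.3020·22.7120)/17.7753 = 1.79545, ln C = (14.4498·22.7120 − 8.3020·36.7450)/17.7753 = 1.30102.

k = 1.795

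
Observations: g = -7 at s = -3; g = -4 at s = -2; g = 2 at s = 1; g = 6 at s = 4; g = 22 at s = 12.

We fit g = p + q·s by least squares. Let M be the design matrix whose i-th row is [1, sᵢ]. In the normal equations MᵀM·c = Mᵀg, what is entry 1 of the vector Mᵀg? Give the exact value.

19

Entry 1 ↔ basis 1, so (Mᵀg)_{1} = Σᵢ gᵢ = (1)·(-7) + (1)·(-4) + (1)·(2) + (1)·(6) + (1)·(22) = 19.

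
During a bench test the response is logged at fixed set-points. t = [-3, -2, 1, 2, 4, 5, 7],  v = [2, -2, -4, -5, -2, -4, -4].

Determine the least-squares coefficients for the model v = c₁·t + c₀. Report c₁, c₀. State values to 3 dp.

Forming MᵀM = [[108, 14]; [14, 7]] and Mᵀv = [-72, -19]ᵀ gives MᵀM·[c₁, c₀]ᵀ = Mᵀv.
Determinant 108·7 − 14² = 560.
c₁ = ((-72)·7 − 14·(-19))/560 = -17/40; c₀ = (108·(-19) − 14·(-72))/560 = -261/140.

c₁ = -0.425, c₀ = -1.864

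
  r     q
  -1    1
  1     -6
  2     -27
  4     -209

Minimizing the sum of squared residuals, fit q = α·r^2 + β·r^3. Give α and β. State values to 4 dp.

α = -1.0886, β = -2.9912

From the data, Σr^2·r^2 = 274, Σr^2·r^3 = 1056, Σr^3·r^3 = 4162.
Right-hand side: Σr^2·q = -3457, Σr^3·q = -13599.
MᵀM·[α, β]ᵀ = Mᵀq becomes [[274, 1056]; [1056, 4162]]·[α, β]ᵀ = [-3457, -13599]ᵀ.
Δ = 274·4162 − 1056² = 25252.
α = ((-3457)·4162 − 1056·(-13599))/25252 = -13745/12626; β = (274·(-13599) − 1056·(-3457))/25252 = -37767/12626.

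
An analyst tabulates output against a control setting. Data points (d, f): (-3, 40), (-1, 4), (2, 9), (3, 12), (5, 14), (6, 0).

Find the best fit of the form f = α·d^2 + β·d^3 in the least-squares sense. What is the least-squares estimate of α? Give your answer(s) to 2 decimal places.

Compute the Gram sums: Σd^2·d^2 = 2100, Σd^2·d^3 = 10932, Σd^3·d^3 = 63804.
For Mᵀf: Σd^2·f = 858, Σd^3·f = 1062.
Normal equations: [[2100, 10932]; [10932, 63804]]·[α, β]ᵀ = [858, 1062]ᵀ.
Determinant 2100·63804 − 10932² = 14479776.
α = (858·63804 − 10932·1062)/14479776 = 149771/50277; β = (2100·1062 − 10932·858)/14479776 = -49649/100554.

α = 2.98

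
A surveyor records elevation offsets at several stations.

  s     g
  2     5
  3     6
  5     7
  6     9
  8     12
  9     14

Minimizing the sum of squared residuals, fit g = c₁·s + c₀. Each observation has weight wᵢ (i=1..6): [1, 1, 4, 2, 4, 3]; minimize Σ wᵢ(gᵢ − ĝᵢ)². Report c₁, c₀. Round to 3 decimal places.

Sums needed: Σwᵢ·s·s = 684, Σwᵢ·s = 96, Σwᵢ·1 = 15.
Moment sums: Σwᵢ·s·g = 1038, Σwᵢ·g = 147.
MᵀWM·[c₁, c₀]ᵀ = MᵀWg becomes [[684, 96]; [96, 15]]·[c₁, c₀]ᵀ = [1038, 147]ᵀ.
Determinant 684·15 − 96² = 1044.
c₁ = (1038·15 − 96·147)/1044 = 81/58; c₀ = (684·147 − 96·1038)/1044 = 25/29.

c₁ = 1.397, c₀ = 0.862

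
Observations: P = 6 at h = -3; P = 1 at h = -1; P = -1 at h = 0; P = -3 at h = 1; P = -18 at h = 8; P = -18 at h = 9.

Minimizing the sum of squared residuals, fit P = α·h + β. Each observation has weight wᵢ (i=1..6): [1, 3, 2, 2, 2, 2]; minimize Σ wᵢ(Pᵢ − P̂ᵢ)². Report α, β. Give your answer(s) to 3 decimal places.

α = -2.015, β = -0.878

Compute the Gram sums: Σwᵢ·h·h = 304, Σwᵢ·h = 30, Σwᵢ·1 = 12.
And Σwᵢ·h·P = -639, Σwᵢ·P = -71.
MᵀWM·[α, β]ᵀ = MᵀWP becomes [[304, 30]; [30, 12]]·[α, β]ᵀ = [-639, -71]ᵀ.
Determinant 304·12 − 30² = 2748.
α = ((-639)·12 − 30·(-71))/2748 = -923/458; β = (304·(-71) − 30·(-639))/2748 = -1207/1374.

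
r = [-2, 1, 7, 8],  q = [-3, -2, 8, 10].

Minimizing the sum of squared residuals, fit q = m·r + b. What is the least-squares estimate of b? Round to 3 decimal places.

b = -1.543

Entries of XᵀX: Σr·r = 118, Σr = 14, Σ1 = 4.
And Σr·q = 140, Σq = 13.
Eliminating b: 4·(row 1) − 14·(row 2) gives 276·m = 4·140 − 14·13 = 378, so m = 63/46.
Then b = (13 − 14·(63/46))/4 = -71/46.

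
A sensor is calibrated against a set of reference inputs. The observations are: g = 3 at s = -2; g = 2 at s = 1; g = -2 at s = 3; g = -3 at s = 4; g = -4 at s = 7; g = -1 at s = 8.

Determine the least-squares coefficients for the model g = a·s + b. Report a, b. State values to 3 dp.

With design matrix M, MᵀM = [[143, 21]; [21, 6]] and Mᵀg = [-58, -5]ᵀ.
Determinant 143·6 − 21² = 417.
a = ((-58)·6 − 21·(-5))/417 = -81/139; b = (143·(-5) − 21·(-58))/417 = 503/417.

a = -0.583, b = 1.206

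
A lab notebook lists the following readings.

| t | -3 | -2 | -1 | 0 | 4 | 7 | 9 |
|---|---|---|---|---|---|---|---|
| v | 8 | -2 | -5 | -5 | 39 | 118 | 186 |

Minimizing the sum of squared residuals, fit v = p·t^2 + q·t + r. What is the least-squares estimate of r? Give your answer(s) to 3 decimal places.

r = -4.268

Compute the Gram sums: Σt^2·t^2 = 9316, Σt^2·t = 1100, Σt^2 = 160, Σt·t = 160, Σt = 14, Σ1 = 7.
And Σt^2·v = 21531, Σt·v = 2641, Σv = 339.
So AᵀA·[p, q, r]ᵀ = Aᵀv: [[9316, 1100, 160]; [1100, 160, 14]; [160, 14, 7]]·[p, q, r]ᵀ = [21531, 2641, 339]ᵀ.
Row-reducing yields p = 84041/40416, q = 104429/40416, r = -28751/6736.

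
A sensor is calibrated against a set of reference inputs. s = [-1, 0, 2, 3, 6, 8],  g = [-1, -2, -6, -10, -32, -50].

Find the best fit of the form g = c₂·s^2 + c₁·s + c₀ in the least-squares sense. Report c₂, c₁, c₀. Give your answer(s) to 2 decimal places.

c₂ = -0.62, c₁ = -1.16, c₀ = -1.57

Entries of AᵀA: Σs^2·s^2 = 5490, Σs^2·s = 762, Σs^2 = 114, Σs·s = 114, Σs = 18, Σ1 = 6.
Right-hand side: Σs^2·g = -4467, Σs·g = -633, Σg = -101.
Inverting the 3×3 Gram matrix, [c₂, c₁, c₀]ᵀ = [-119/192, -223/192, -151/96]ᵀ.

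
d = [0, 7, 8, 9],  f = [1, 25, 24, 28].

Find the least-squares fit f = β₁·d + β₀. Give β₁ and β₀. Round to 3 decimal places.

β₁ = 3.020, β₀ = 1.380

Sums needed: Σd·d = 194, Σd = 24, Σ1 = 4.
And Σd·f = 619, Σf = 78.
Δ = 194·4 − 24² = 200.
β₁ = (619·4 − 24·78)/200 = 151/50; β₀ = (194·78 − 24·619)/200 = 69/50.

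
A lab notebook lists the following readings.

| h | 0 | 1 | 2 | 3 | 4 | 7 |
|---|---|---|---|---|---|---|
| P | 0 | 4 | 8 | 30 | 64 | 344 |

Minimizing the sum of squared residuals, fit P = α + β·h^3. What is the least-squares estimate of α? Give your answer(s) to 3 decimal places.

AᵀA·[α, β]ᵀ = AᵀP reads: 6·α + 443·β = 450;  443·α + 122539·β = 122966.
det = 6·122539 − 443² = 538985.
α = (450·122539 − 443·122966)/538985 = 668612/538985; β = (6·122966 − 443·450)/538985 = 538446/538985.

α = 1.241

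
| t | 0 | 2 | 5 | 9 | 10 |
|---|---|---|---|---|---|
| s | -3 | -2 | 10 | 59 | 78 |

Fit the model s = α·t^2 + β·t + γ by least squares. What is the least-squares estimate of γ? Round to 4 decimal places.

AᵀA·[α, β, γ]ᵀ = Aᵀs reads: 17202·α + 1862·β + 210·γ = 12821;  1862·α + 210·β + 26·γ = 1357;  210·α + 26·β + 5·γ = 142.
(Σt^2·t^2 = 17202, Σt^2·t = 1862, Σt^2 = 210, Σt·t = 210, Σt = 26, Σ1 = 5, Σt^2·s = 12821, Σt·s = 1357, Σs = 142.)
Row-reducing yields α = 4157/3872, β = -10771/3872, γ = -2155/968.

γ = -2.2262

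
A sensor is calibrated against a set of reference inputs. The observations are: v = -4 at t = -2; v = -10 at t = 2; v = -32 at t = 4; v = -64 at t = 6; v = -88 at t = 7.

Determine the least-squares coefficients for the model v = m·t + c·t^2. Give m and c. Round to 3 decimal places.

m = -1.455, c = -1.575

From the data, Σt·t = 109, Σt·t^2 = 623, Σt^2·t^2 = 3985.
And Σt·v = -1140, Σt^2·v = -7184.
Normal equations: [[109, 623]; [623, 3985]]·[m, c]ᵀ = [-1140, -7184]ᵀ.
Determinant 109·3985 − 623² = 46236.
m = ((-1140)·3985 − 623·(-7184))/46236 = -16817/11559; c = (109·(-7184) − 623·(-1140))/46236 = -18209/11559.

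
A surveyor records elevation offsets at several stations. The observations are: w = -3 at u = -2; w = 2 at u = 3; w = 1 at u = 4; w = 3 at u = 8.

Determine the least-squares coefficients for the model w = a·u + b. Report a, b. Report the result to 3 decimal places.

The normal equations are: 93·a + 13·b = 40;  13·a + 4·b = 3.
Eliminating b: 4·(row 1) − 13·(row 2) gives 203·a = 4·40 − 13·3 = 121, so a = 121/203.
Then b = (3 − 13·(121/203))/4 = -241/203.

a = 0.596, b = -1.187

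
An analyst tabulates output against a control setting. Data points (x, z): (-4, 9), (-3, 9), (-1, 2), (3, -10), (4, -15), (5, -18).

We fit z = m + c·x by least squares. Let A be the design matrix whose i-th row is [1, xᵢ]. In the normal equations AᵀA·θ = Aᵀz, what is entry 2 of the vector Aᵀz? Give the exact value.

-245

Entry 2 ↔ basis x, so (Aᵀz)_{2} = Σᵢ (x)·zᵢ = (-4)·(9) + (-3)·(9) + (-1)·(2) + (3)·(-10) + (4)·(-15) + (5)·(-18) = -245.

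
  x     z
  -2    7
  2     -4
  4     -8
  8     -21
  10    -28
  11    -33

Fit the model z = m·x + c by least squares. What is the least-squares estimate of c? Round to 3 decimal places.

Setting ∂/∂m … = 0 gives: 309·m + 33·c = -865;  33·m + 6·c = -87.
det = 309·6 − 33² = 765.
m = ((-865)·6 − 33·(-87))/765 = -773/255; c = (309·(-87) − 33·(-865))/765 = 554/255.

c = 2.173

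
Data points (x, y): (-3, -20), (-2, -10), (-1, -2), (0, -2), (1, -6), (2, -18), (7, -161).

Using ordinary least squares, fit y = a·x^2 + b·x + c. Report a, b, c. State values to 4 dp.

a = -2.9202, b = -2.3213, c = -1.5915

With design matrix M, MᵀM = [[2516, 316, 68]; [316, 68, 4]; [68, 4, 7]] and Mᵀy = [-8189, -1087, -219]ᵀ.
Inverting the 3×3 Gram matrix, [a, b, c]ᵀ = [-549/188, -1091/470, -374/235]ᵀ.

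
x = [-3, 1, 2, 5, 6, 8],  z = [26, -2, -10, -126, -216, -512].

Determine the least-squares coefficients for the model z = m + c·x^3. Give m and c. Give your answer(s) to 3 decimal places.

m = -1.220, c = -0.997

Sums needed: Σ1 = 6, Σx^3 = 835, Σx^3·x^3 = 325219.
For Aᵀz: Σz = -840, Σx^3·z = -325334.
So AᵀA·[m, c]ᵀ = Aᵀz: [[6, 835]; [835, 325219]]·[m, c]ᵀ = [-840, -325334]ᵀ.
det = 6·325219 − 835² = 1254089.
m = ((-840)·325219 − 835·(-325334))/1254089 = -1530070/1254089; c = (6·(-325334) − 835·(-840))/1254089 = -1250604/1254089.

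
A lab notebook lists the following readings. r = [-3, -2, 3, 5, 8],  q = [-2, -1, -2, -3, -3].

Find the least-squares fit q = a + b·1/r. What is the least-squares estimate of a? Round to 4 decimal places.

a = -2.2577

Sums needed: Σ1 = 5, Σ1/r = -7/40, Σ1/r·1/r = 7601/14400.
Moment sums: Σq = -11, Σ1/r·q = -19/40.
Normal equations: [[5, -7/40]; [-7/40, 7601/14400]]·[a, b]ᵀ = [-11, -19/40]ᵀ.
Eliminating b: (7601/14400)·(row 1) − (-7/40)·(row 2) gives (9391/3600)·a = (7601/14400)·(-11) − (-7/40)·(-19/40) = -10601/1800, so a = -21202/9391.
Then b = ((-19/40) − (-7/40)·(-21202/9391))/(7601/14400) = -15480/9391.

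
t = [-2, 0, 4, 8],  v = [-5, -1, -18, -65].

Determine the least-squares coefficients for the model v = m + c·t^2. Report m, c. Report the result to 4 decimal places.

m = -1.2903, c = -0.9981

Setting ∂/∂m … = 0 gives: 4·m + 84·c = -89;  84·m + 4368·c = -4468.
Δ = 4·4368 − 84² = 10416.
m = ((-89)·4368 − 84·(-4468))/10416 = -40/31; c = (4·(-4468) − 84·(-89))/10416 = -2599/2604.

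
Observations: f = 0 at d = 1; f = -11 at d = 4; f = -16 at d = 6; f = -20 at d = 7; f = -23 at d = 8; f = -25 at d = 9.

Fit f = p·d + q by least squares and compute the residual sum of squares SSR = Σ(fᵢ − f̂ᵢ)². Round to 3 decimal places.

SSR = 2.397

Compute the Gram sums: Σd·d = 247, Σd = 35, Σ1 = 6.
For Xᵀf: Σd·f = -689, Σf = -95.
Eliminating q: 6·(row 1) − 35·(row 2) gives 257·p = 6·(-689) − 35·(-95) = -809, so p = -809/257.
Then q = ((-95) − 35·(-809/257))/6 = 650/257.
Residuals: 159/257, -241/257, 92/257, -127/257, -89/257, 206/257; SSR = 616/257.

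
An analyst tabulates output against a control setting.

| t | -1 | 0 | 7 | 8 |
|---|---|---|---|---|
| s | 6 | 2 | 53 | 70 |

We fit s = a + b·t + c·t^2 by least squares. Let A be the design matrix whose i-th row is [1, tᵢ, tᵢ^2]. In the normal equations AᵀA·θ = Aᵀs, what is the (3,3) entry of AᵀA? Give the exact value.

6498

Row 3 ↔ basis t^2, column 3 ↔ basis t^2, so (AᵀA)_{3,3} = Σᵢ (t^2)·(t^2) = (1)·(1) + (0)·(0) + (49)·(49) + (64)·(64) = 6498.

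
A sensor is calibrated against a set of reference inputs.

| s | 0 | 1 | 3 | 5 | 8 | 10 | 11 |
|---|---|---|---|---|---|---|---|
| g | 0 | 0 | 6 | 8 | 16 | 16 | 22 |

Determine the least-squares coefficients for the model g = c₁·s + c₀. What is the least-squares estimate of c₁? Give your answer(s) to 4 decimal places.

c₁ = 1.9246

Setting ∂/∂c₁ … = 0 gives: 320·c₁ + 38·c₀ = 588;  38·c₁ + 7·c₀ = 68.
det = 320·7 − 38² = 796.
c₁ = (588·7 − 38·68)/796 = 383/199; c₀ = (320·68 − 38·588)/796 = -146/199.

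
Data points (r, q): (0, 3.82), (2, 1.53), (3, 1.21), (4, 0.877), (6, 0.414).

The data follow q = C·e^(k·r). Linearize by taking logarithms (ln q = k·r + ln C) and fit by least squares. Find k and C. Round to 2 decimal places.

Let Y = ln q. Fitting Y = k·r + ln C by least squares:
XᵀX = [[65.0000, 15.0000]; [15.0000, 5]], rhs = [-4.3939, 0.9430]ᵀ  (here Σr = 15.0000, Σ(r)² = 65.0000, Σln q = 0.9430, Σr·ln q = -4.3939).
Solving (det = 100.0000): k = -0.36115, ln C = 1.27204, so C = exp(1.27204) = 3.56813.

k = -0.36, C = 3.57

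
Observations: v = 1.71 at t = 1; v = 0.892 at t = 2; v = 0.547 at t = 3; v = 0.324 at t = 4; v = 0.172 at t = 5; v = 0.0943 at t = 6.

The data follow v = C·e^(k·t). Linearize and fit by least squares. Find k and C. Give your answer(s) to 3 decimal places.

With ln vᵢ as the transformed response and tᵢ as the regressor:
Σt = 21.0000, Σ(t)² = 91.0000, Σln v = -5.4296, Σt·ln v = -28.9790.
Normal system: [[91.0000, 21.0000]; [21.0000, 6]]·[k, ln C]ᵀ = [-28.9790, -5.4296]ᵀ.
Δ = 91.0000·6 − (21.0000)² = 105.0000; k = (-28.9790·6 − 21.0000·-5.4296)/105.0000 = -0.57001, ln C = (91.0000·-5.4296 − 21.0000·-28.9790)/105.0000 = 1.09010, so C = exp(1.09010) = 2.97458.

k = -0.570, C = 2.975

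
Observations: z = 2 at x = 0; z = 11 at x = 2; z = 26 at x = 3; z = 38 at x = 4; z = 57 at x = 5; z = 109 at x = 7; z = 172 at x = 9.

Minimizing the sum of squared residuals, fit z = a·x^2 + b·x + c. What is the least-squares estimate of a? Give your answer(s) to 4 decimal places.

Compute the Gram sums: Σx^2·x^2 = 9940, Σx^2·x = 1296, Σx^2 = 184, Σx·x = 184, Σx = 30, Σ1 = 7.
Moment sums: Σx^2·z = 21584, Σx·z = 2848, Σz = 415.
MᵀM·[a, b, c]ᵀ = Mᵀz becomes [[9940, 1296, 184]; [1296, 184, 30]; [184, 30, 7]]·[a, b, c]ᵀ = [21584, 2848, 415]ᵀ.
Row-reducing yields a = 21466/11109, b = 11881/7406, c = 17978/11109.

a = 1.9323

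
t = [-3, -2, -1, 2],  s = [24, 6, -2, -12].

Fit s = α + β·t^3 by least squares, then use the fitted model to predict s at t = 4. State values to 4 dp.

Sums needed: Σ1 = 4, Σt^3 = -28, Σt^3·t^3 = 858.
For Mᵀs: Σs = 16, Σt^3·s = -790.
So MᵀM·[α, β]ᵀ = Mᵀs: [[4, -28]; [-28, 858]]·[α, β]ᵀ = [16, -790]ᵀ.
Eliminating β: 858·(row 1) − (-28)·(row 2) gives 2648·α = 858·16 − (-28)·(-790) = -8392, so α = -1049/331.
Then β = ((-790) − (-28)·(-1049/331))/858 = -339/331.
At t = 4: ŝ = (-1049/331)·(1) + (-339/331)·(64) = -22745/331.

ŝ = -68.7160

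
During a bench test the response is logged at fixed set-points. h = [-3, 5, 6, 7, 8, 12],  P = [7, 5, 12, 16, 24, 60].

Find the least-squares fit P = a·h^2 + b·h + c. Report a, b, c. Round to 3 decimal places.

a = 0.519, b = -1.117, c = -1.121

Forming XᵀX = [[29235, 2897, 327]; [2897, 327, 35]; [327, 35, 6]] and XᵀP = [11580, 1100, 124]ᵀ gives XᵀX·[a, b, c]ᵀ = XᵀP.
Inverting the 3×3 Gram matrix, [a, b, c]ᵀ = [164693/317136, -118071/105712, -177691/158568]ᵀ.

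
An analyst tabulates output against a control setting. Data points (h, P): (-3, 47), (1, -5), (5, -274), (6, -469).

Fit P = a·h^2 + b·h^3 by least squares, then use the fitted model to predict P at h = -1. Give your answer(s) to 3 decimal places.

Normal-equation sums: Σh^2·h^2 = 2003, Σh^2·h^3 = 10659, Σh^3·h^3 = 63011.
Right-hand side: Σh^2·P = -23316, Σh^3·P = -136828.
AᵀA·[a, b]ᵀ = AᵀP becomes [[2003, 10659]; [10659, 63011]]·[a, b]ᵀ = [-23316, -136828]ᵀ.
Δ = 2003·63011 − 10659² = 12596752.
a = ((-23316)·63011 − 10659·(-136828))/12596752 = -1339353/1574594; b = (2003·(-136828) − 10659·(-23316))/12596752 = -3192655/1574594.
At h = -1: P̂ = (-1339353/1574594)·(1) + (-3192655/1574594)·(-1) = 926651/787297.

P̂ = 1.177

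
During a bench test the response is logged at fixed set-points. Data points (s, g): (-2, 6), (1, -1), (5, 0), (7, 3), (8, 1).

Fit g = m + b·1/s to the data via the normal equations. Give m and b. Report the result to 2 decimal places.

m = 2.68, b = -4.56

The normal equations are: 5·m + (271/280)·b = 9;  (271/280)·m + (103961/78400)·b = -193/56.
Eliminating b: (103961/78400)·(row 1) − (271/280)·(row 2) gives (111591/19600)·m = (103961/78400)·9 − (271/280)·(-193/56) = 299291/19600, so m = 299291/111591.
Then b = ((-193/56) − (271/280)·(299291/111591))/(103961/78400) = -508480/111591.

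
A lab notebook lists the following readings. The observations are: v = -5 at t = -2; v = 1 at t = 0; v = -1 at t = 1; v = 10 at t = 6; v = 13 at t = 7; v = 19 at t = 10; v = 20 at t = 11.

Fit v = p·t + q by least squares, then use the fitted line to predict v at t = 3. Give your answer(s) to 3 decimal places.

The normal equations are: 311·p + 33·q = 570;  33·p + 7·q = 57.
det = 311·7 − 33² = 1088.
p = (570·7 − 33·57)/1088 = 2109/1088; q = (311·57 − 33·570)/1088 = -1083/1088.
At t = 3: v̂ = (2109/1088)·(3) + (-1083/1088)·(1) = 1311/272.

v̂ = 4.820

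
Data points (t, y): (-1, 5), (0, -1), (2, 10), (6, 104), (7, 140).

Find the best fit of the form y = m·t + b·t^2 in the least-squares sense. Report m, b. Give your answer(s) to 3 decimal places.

m = -1.033, b = 3.025

From the data, Σt·t = 90, Σt·t^2 = 566, Σt^2·t^2 = 3714.
Moment sums: Σt·y = 1619, Σt^2·y = 10649.
Normal equations: [[90, 566]; [566, 3714]]·[m, b]ᵀ = [1619, 10649]ᵀ.
Δ = 90·3714 − 566² = 13904.
m = (1619·3714 − 566·10649)/13904 = -898/869; b = (90·10649 − 566·1619)/13904 = 5257/1738.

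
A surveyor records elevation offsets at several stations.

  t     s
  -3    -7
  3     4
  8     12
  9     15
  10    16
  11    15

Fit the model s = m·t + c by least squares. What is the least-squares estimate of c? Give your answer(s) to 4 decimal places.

c = -1.4674

From the data, Σt·t = 384, Σt = 38, Σ1 = 6.
Right-hand side: Σt·s = 589, Σs = 55.
Determinant 384·6 − 38² = 860.
m = (589·6 − 38·55)/860 = 361/215; c = (384·55 − 38·589)/860 = -631/430.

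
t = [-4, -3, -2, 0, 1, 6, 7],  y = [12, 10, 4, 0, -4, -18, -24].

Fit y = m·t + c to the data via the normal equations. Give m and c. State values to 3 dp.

m = -3.156, c = -0.603

The normal system MᵀM·[m, c]ᵀ = Mᵀy is [[115, 5]; [5, 7]]·[m, c]ᵀ = [-366, -20]ᵀ.
Determinant 115·7 − 5² = 780.
m = ((-366)·7 − 5·(-20))/780 = -1231/390; c = (115·(-20) − 5·(-366))/780 = -47/78.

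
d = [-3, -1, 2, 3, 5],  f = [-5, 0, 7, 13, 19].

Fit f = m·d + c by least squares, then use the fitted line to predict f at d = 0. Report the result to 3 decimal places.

f̂ = 3.206

The normal equations are: 48·m + 6·c = 163;  6·m + 5·c = 34.
Δ = 48·5 − 6² = 204.
m = (163·5 − 6·34)/204 = 611/204; c = (48·34 − 6·163)/204 = 109/34.
At d = 0: f̂ = (611/204)·(0) + (109/34)·(1) = 109/34.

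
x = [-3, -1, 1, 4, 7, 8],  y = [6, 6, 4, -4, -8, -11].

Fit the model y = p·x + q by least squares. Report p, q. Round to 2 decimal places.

p = -1.66, q = 3.25

The normal equations are: 140·p + 16·q = -180;  16·p + 6·q = -7.
(Σx·x = 140, Σx = 16, Σ1 = 6, Σx·y = -180, Σy = -7.)
Eliminating q: 6·(row 1) − 16·(row 2) gives 584·p = 6·(-180) − 16·(-7) = -968, so p = -121/73.
Then q = ((-7) − 16·(-121/73))/6 = 475/146.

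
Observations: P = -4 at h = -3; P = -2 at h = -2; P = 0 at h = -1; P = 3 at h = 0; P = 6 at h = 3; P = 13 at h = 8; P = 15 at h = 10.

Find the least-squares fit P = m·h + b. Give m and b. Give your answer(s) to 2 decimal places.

m = 1.43, b = 1.36

Entries of XᵀX: Σh·h = 187, Σh = 15, Σ1 = 7.
And Σh·P = 288, ΣP = 31.
So XᵀX·[m, b]ᵀ = XᵀP: [[187, 15]; [15, 7]]·[m, b]ᵀ = [288, 31]ᵀ.
Eliminating b: 7·(row 1) − 15·(row 2) gives 1084·m = 7·288 − 15·31 = 1551, so m = 1551/1084.
Then b = (31 − 15·(1551/1084))/7 = 1477/1084.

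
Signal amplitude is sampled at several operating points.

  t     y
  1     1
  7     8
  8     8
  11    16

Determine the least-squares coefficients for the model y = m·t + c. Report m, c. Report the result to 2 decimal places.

m = 1.41, c = -1.25

Setting ∂/∂m … = 0 gives: 235·m + 27·c = 297;  27·m + 4·c = 33.
Determinant 235·4 − 27² = 211.
m = (297·4 − 27·33)/211 = 297/211; c = (235·33 − 27·297)/211 = -264/211.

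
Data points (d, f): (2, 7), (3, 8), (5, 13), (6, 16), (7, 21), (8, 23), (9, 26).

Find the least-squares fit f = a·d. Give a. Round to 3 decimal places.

a = 2.851

Sums needed: Σd·d = 268.
Moment sums: Σd·f = 764.
MᵀM·[a]ᵀ = Mᵀf becomes [[268]]·[a]ᵀ = [764]ᵀ.
Hence a = 764 / 268 ≈ 2.85075.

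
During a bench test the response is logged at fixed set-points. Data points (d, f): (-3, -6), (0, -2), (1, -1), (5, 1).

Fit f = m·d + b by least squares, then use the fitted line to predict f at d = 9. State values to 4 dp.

f̂ = 5.0534

MᵀM·[m, b]ᵀ = Mᵀf reads: 35·m + 3·b = 22;  3·m + 4·b = -8.
(Σd·d = 35, Σd = 3, Σ1 = 4, Σd·f = 22, Σf = -8.)
Eliminating b: 4·(row 1) − 3·(row 2) gives 131·m = 4·22 − 3·(-8) = 112, so m = 112/131.
Then b = ((-8) − 3·(112/131))/4 = -346/131.
At d = 9: f̂ = (112/131)·(9) + (-346/131)·(1) = 662/131.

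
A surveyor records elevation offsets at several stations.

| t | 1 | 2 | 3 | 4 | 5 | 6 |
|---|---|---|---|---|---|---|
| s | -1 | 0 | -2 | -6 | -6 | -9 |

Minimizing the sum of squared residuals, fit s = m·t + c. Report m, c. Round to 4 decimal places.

m = -1.7714, c = 2.2000

From the data, Σt·t = 91, Σt = 21, Σ1 = 6.
For Mᵀs: Σt·s = -115, Σs = -24.
MᵀM·[m, c]ᵀ = Mᵀs becomes [[91, 21]; [21, 6]]·[m, c]ᵀ = [-115, -24]ᵀ.
Eliminating c: 6·(row 1) − 21·(row 2) gives 105·m = 6·(-115) − 21·(-24) = -186, so m = -62/35.
Then c = ((-24) − 21·(-62/35))/6 = 11/5.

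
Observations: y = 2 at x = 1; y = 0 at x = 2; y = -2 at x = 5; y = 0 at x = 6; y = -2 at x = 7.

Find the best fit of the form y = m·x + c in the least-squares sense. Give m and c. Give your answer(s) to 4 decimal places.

m = -0.5075, c = 1.7313

Forming MᵀM = [[115, 21]; [21, 5]] and Mᵀy = [-22, -2]ᵀ gives MᵀM·[m, c]ᵀ = Mᵀy.
Determinant 115·5 − 21² = 134.
m = ((-22)·5 − 21·(-2))/134 = -34/67; c = (115·(-2) − 21·(-22))/134 = 116/67.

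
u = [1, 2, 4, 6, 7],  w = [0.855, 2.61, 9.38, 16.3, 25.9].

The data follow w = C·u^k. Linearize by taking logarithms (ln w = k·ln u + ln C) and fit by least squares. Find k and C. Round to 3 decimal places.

k = 1.722, C = 0.831

Taking logs, ln w = k·ln u + ln C, so regress ln w on ln u.
Σln u = 5.8171, Σ(ln u)² = 9.3992, Σln w = 9.0867, Σln u·ln w = 15.1019.
Equations: 9.3992·k + 5.8171·ln C = 15.1019;  5.8171·k + 5·ln C = 9.0867.
Slope k = (n·Σln u·ln w − Σln u·Σln w)/(n·Σ(ln u)² − (Σln u)²) = (5·15.1019 − 5.8171·9.0867)/13.1574 = 1.72155; ln C = (Σln w − k·Σln u)/n = -0.18555, so C = exp(-0.18555) = 0.83065.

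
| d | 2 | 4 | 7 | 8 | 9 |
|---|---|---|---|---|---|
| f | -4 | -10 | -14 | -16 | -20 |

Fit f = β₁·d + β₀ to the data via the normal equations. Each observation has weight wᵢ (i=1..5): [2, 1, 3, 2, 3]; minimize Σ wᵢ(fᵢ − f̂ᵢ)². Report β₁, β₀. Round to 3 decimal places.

β₁ = -2.136, β₀ = 0.165

Setting ∂/∂β₁ … = 0 gives: 542·β₁ + 72·β₀ = -1146;  72·β₁ + 11·β₀ = -152.
Δ = 542·11 − 72² = 778.
β₁ = ((-1146)·11 − 72·(-152))/778 = -831/389; β₀ = (542·(-152) − 72·(-1146))/778 = 64/389.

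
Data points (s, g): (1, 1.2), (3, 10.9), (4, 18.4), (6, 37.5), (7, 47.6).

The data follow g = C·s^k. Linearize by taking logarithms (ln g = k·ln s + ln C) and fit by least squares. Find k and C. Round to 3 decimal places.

k = 1.902, C = 1.255

With ln gᵢ as the transformed response and ln sᵢ as the regressor:
Σln s = 6.2226, Σ(ln s)² = 10.1257, Σln g = 12.9706, Σln s·ln g = 20.6724.
Equations: 10.1257·k + 6.2226·ln C = 20.6724;  6.2226·k + 5·ln C = 12.9706.
Δ = 10.1257·5 − (6.2226)² = 11.9082; k = (20.6724·5 − 6.2226·12.9706)/11.9082 = 1.90216, ln C = (10.1257·12.9706 − 6.2226·20.6724)/11.9082 = 0.22686, so C = exp(0.22686) = 1.25465.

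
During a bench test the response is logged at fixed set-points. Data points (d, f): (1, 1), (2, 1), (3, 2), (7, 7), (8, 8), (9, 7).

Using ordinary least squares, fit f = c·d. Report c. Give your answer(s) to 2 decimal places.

From the data, Σd·d = 208.
Moment sums: Σd·f = 185.
AᵀA·[c]ᵀ = Aᵀf becomes [[208]]·[c]ᵀ = [185]ᵀ.
Hence c = 185 / 208 ≈ 0.889423.

c = 0.89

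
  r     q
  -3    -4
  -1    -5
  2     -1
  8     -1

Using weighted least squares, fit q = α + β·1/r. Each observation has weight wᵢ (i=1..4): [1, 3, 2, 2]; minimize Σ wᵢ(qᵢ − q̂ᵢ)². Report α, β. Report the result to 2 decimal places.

α = -2.11, β = 2.93

Forming XᵀWX = [[8, -25/12]; [-25/12, 1049/288]] and XᵀWq = [-23, 181/12]ᵀ gives XᵀWX·[α, β]ᵀ = XᵀWq.
Δ = 8·(1049/288) − (-25/12)² = 3571/144.
α = ((-23)·(1049/288) − (-25/12)·(181/12))/(3571/144) = -15077/7142; β = (8·(181/12) − (-25/12)·(-23))/(3571/144) = 10476/3571.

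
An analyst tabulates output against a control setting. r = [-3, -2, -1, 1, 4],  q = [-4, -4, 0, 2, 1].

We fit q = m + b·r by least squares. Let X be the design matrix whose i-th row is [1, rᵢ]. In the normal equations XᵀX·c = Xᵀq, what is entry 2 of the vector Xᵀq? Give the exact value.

Entry 2 ↔ basis r, so (Xᵀq)_{2} = Σᵢ (r)·qᵢ = (-3)·(-4) + (-2)·(-4) + (-1)·(0) + (1)·(2) + (4)·(1) = 26.

26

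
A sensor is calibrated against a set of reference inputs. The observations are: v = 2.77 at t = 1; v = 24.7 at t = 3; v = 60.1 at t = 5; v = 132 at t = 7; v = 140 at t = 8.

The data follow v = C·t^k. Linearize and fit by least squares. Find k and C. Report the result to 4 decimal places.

k = 1.9209, C = 2.8359

With ln vᵢ as the transformed response and ln tᵢ as the regressor:
Σln t = 6.7334, Σ(ln t)² = 11.9079, Σln v = 18.1461, Σln t·ln v = 29.8927.
Normal system: [[11.9079, 6.7334]; [6.7334, 5]]·[k, ln C]ᵀ = [29.8927, 18.1461]ᵀ.
Δ = 11.9079·5 − (6.7334)² = 14.2007; k = (29.8927·5 − 6.7334·18.1461)/14.2007 = 1.92091, ln C = (11.9079·18.1461 − 6.7334·29.8927)/14.2007 = 1.04237, so C = exp(1.04237) = 2.83593.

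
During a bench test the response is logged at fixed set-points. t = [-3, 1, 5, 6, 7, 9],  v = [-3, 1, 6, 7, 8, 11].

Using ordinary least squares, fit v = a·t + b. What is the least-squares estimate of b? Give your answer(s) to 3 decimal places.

b = 0.181

Entries of AᵀA: Σt·t = 201, Σt = 25, Σ1 = 6.
For Aᵀv: Σt·v = 237, Σv = 30.
det = 201·6 − 25² = 581.
a = (237·6 − 25·30)/581 = 96/83; b = (201·30 − 25·237)/581 = 15/83.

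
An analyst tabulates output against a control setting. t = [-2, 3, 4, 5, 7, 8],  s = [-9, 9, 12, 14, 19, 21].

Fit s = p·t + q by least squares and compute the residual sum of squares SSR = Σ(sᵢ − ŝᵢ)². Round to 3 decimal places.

Compute the Gram sums: Σt·t = 167, Σt = 25, Σ1 = 6.
Moment sums: Σt·s = 464, Σs = 66.
So MᵀM·[p, q]ᵀ = Mᵀs: [[167, 25]; [25, 6]]·[p, q]ᵀ = [464, 66]ᵀ.
Δ = 167·6 − 25² = 377.
p = (464·6 − 25·66)/377 = 1134/377; q = (167·66 − 25·464)/377 = -578/377.
Residuals: -547/377, 569/377, 566/377, 186/377, -197/377, -577/377; SSR = 3580/377.

SSR = 9.496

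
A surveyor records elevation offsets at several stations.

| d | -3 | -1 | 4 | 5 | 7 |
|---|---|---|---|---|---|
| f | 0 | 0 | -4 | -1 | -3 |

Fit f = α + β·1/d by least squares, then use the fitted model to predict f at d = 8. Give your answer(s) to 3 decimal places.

The normal system XᵀX·[α, β]ᵀ = Xᵀf is [[5, -311/420]; [-311/420, 217681/176400]]·[α, β]ᵀ = [-8, -57/35]ᵀ.
det = 5·(217681/176400) − (-311/420)² = 247921/44100.
α = ((-8)·(217681/176400) − (-311/420)·(-57/35))/(247921/44100) = -488543/247921; β = (5·(-57/35) − (-311/420)·(-8))/(247921/44100) = -620340/247921.
At d = 8: f̂ = (-488543/247921)·(1) + (-620340/247921)·(1/8) = -1132171/495842.

f̂ = -2.283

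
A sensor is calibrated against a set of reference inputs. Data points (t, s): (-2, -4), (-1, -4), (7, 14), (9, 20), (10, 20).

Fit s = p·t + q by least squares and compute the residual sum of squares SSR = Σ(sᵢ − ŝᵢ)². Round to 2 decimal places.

Normal-equation sums: Σt·t = 235, Σt = 23, Σ1 = 5.
And Σt·s = 490, Σs = 46.
XᵀX·[p, q]ᵀ = Xᵀs becomes [[235, 23]; [23, 5]]·[p, q]ᵀ = [490, 46]ᵀ.
det = 235·5 − 23² = 646.
p = (490·5 − 23·46)/646 = 696/323; q = (235·46 − 23·490)/646 = -230/323.
Residuals: 330/323, -366/323, -120/323, 426/323, -270/323; SSR = 1584/323.

SSR = 4.90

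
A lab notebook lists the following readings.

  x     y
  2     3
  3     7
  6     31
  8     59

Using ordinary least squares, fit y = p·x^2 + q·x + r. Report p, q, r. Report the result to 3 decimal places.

p = 1.147, q = -2.175, r = 2.932

Forming MᵀM = [[5489, 763, 113]; [763, 113, 19]; [113, 19, 4]] and Mᵀy = [4967, 685, 100]ᵀ gives MᵀM·[p, q, r]ᵀ = Mᵀy.
Row-reducing yields p = 203/177, q = -385/177, r = 173/59.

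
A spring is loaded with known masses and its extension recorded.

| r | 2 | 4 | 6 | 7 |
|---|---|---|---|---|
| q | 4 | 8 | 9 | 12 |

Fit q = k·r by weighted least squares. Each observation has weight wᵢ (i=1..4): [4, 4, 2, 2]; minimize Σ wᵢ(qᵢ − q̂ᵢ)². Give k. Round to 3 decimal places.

k = 1.744

Forming AᵀWA = [[250]] and AᵀWq = [436]ᵀ gives AᵀWA·[k]ᵀ = AᵀWq.
Hence k = 436 / 250 ≈ 1.744.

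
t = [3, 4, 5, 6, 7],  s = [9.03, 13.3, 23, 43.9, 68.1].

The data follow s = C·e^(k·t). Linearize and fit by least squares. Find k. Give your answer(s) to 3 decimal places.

Linearized form: ln s = k·t + ln C. From the 5 transformed points,
Σt = 25.0000, Σ(t)² = 135.0000, Σln s = 15.9267, Σt·ln s = 84.8685.
Equations: 135.0000·k + 25.0000·ln C = 84.8685;  25.0000·k + 5·ln C = 15.9267.
Solving (det = 50.0000): k = 0.52350, ln C = 0.56784.

k = 0.523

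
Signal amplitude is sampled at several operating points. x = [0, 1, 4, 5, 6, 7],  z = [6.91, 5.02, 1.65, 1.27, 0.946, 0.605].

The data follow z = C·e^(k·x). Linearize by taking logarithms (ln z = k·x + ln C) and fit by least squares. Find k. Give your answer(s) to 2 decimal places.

Linearized form: ln z = k·x + ln C. From the 6 transformed points,
Σx = 23.0000, Σ(x)² = 127.0000, Σln z = 3.7282, Σx·ln z = 0.9609.
Normal system: [[127.0000, 23.0000]; [23.0000, 6]]·[k, ln C]ᵀ = [0.9609, 3.7282]ᵀ.
Solving (det = 233.0000): k = -0.34327, ln C = 1.93723.

k = -0.34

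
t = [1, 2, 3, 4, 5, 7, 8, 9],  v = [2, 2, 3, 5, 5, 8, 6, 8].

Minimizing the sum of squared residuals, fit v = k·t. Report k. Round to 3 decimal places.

The normal equations are: 249·k = 236.
(Σt·t = 249, Σt·v = 236.)
k = 236/249 = 0.947791.

k = 0.948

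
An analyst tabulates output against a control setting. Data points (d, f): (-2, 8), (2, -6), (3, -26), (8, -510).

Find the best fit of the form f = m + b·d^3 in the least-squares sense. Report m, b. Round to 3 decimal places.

Compute the Gram sums: Σ1 = 4, Σd^3 = 539, Σd^3·d^3 = 263001.
Moment sums: Σf = -534, Σd^3·f = -261934.
Determinant 4·263001 − 539² = 761483.
m = ((-534)·263001 − 539·(-261934))/761483 = 739892/761483; b = (4·(-261934) − 539·(-534))/761483 = -759910/761483.

m = 0.972, b = -0.998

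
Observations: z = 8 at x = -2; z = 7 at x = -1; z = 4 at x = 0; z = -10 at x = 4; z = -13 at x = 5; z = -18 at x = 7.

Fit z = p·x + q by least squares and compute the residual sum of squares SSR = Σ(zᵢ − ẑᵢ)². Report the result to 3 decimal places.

Normal-equation sums: Σx·x = 95, Σx = 13, Σ1 = 6.
For Aᵀz: Σx·z = -254, Σz = -22.
Determinant 95·6 − 13² = 401.
p = ((-254)·6 − 13·(-22))/401 = -1238/401; q = (95·(-22) − 13·(-254))/401 = 1212/401.
Residuals: -480/401, 357/401, 392/401, -270/401, -235/401, 236/401; SSR = 1734/401.

SSR = 4.324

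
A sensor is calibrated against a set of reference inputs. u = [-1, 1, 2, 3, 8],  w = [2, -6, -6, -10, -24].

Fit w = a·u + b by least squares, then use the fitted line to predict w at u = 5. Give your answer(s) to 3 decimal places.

ŵ = -15.575

With design matrix X, XᵀX = [[79, 13]; [13, 5]] and Xᵀw = [-242, -44]ᵀ.
det = 79·5 − 13² = 226.
a = ((-242)·5 − 13·(-44))/226 = -319/113; b = (79·(-44) − 13·(-242))/226 = -165/113.
At u = 5: ŵ = (-319/113)·(5) + (-165/113)·(1) = -1760/113.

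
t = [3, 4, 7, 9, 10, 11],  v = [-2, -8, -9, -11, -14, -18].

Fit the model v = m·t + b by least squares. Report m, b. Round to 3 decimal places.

m = -1.563, b = 1.125

The normal equations are: 376·m + 44·b = -538;  44·m + 6·b = -62.
Δ = 376·6 − 44² = 320.
m = ((-538)·6 − 44·(-62))/320 = -25/16; b = (376·(-62) − 44·(-538))/320 = 9/8.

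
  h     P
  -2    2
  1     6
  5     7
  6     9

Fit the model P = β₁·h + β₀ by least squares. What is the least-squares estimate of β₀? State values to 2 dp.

Setting ∂/∂β₁ … = 0 gives: 66·β₁ + 10·β₀ = 91;  10·β₁ + 4·β₀ = 24.
(Σh·h = 66, Σh = 10, Σ1 = 4, Σh·P = 91, ΣP = 24.)
Eliminating β₀: 4·(row 1) − 10·(row 2) gives 164·β₁ = 4·91 − 10·24 = 124, so β₁ = 31/41.
Then β₀ = (24 − 10·(31/41))/4 = 337/82.

β₀ = 4.11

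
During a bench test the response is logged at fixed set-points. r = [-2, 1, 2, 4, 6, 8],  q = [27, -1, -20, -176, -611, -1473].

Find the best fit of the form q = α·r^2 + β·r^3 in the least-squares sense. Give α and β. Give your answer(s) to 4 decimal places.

Forming MᵀM = [[5681, 41569]; [41569, 313025]] and Mᵀq = [-119057, -897793]ᵀ gives MᵀM·[α, β]ᵀ = Mᵀq.
det = 5681·313025 − 41569² = 50313264.
α = ((-119057)·313025 − 41569·(-897793))/50313264 = 1094579/1048193; β = (5681·(-897793) − 41569·(-119057))/50313264 = -3151700/1048193.

α = 1.0443, β = -3.0068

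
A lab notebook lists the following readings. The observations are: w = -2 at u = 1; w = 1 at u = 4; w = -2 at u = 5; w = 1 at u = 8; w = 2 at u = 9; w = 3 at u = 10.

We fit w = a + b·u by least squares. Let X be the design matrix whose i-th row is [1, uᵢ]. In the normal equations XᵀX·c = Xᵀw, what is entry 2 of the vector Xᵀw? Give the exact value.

Entry 2 ↔ basis u, so (Xᵀw)_{2} = Σᵢ (u)·wᵢ = (1)·(-2) + (4)·(1) + (5)·(-2) + (8)·(1) + (9)·(2) + (10)·(3) = 48.

48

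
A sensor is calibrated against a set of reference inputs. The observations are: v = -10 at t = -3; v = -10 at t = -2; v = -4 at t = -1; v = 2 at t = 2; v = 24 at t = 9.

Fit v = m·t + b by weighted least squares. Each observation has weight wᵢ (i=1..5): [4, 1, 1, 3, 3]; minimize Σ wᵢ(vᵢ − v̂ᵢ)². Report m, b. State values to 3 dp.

m = 2.855, b = -2.283

Sums needed: Σwᵢ·t·t = 296, Σwᵢ·t = 18, Σwᵢ·1 = 12.
Moment sums: Σwᵢ·t·v = 804, Σwᵢ·v = 24.
MᵀWM·[m, b]ᵀ = MᵀWv becomes [[296, 18]; [18, 12]]·[m, b]ᵀ = [804, 24]ᵀ.
det = 296·12 − 18² = 3228.
m = (804·12 − 18·24)/3228 = 768/269; b = (296·24 − 18·804)/3228 = -614/269.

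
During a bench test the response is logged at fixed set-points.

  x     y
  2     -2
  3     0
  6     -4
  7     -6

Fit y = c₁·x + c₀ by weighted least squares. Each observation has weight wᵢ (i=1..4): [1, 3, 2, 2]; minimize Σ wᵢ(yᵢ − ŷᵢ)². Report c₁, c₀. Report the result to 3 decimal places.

c₁ = -1.146, c₀ = 2.552

Forming MᵀWM = [[201, 37]; [37, 8]] and MᵀWy = [-136, -22]ᵀ gives MᵀWM·[c₁, c₀]ᵀ = MᵀWy.
Eliminating c₀: 8·(row 1) − 37·(row 2) gives 239·c₁ = 8·(-136) − 37·(-22) = -274, so c₁ = -274/239.
Then c₀ = ((-22) − 37·(-274/239))/8 = 610/239.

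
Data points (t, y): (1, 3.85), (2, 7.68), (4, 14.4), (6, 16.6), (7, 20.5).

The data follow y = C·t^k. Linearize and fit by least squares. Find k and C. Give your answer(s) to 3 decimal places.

Let Y = ln y. Fitting Y = k·ln t + ln C by least squares:
Σln t = 5.8171, Σ(ln t)² = 9.3992, Σln y = 11.8837, Σln t·ln y = 16.0219.
Equations: 9.3992·k + 5.8171·ln C = 16.0219;  5.8171·k + 5·ln C = 11.8837.
Solving (det = 13.1574): k = 0.83453, ln C = 1.40583, so C = exp(1.40583) = 4.07892.

k = 0.835, C = 4.079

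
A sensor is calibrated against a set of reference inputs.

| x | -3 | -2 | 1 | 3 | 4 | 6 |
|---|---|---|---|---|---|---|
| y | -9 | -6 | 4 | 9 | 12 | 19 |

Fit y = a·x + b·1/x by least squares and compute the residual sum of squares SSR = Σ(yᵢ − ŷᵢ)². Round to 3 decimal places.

With design matrix M, MᵀM = [[75, 6]; [6, 25/16]] and Mᵀy = [232, 115/6]ᵀ.
Determinant 75·(25/16) − 6² = 1299/16.
a = (232·(25/16) − 6·(115/6))/(1299/16) = 1320/433; b = (75·(115/6) − 6·232)/(1299/16) = 728/1299.
Residuals: 1295/3897, 490/1299, 508/1299, -1295/3897, -434/1299, 2399/3897; SSR = 3923/3897.

SSR = 1.007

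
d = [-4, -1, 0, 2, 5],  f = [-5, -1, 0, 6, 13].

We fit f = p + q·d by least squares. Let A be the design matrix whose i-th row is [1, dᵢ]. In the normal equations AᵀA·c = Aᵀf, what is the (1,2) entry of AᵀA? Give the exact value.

Row 1 ↔ basis 1, column 2 ↔ basis d, so (AᵀA)_{1,2} = Σᵢ d = (1)·(-4) + (1)·(-1) + (1)·(0) + (1)·(2) + (1)·(5) = 2.

2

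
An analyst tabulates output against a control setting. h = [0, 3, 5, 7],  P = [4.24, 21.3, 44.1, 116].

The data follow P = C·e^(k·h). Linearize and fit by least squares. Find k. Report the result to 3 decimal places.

Let Y = ln P. Fitting Y = k·h + ln C by least squares:
Σh = 15.0000, Σ(h)² = 83.0000, Σln P = 13.0433, Σh·ln P = 61.3836.
Equations: 83.0000·k + 15.0000·ln C = 61.3836;  15.0000·k + 4·ln C = 13.0433.
Solving (det = 107.0000): k = 0.46621, ln C = 1.51254.

k = 0.466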